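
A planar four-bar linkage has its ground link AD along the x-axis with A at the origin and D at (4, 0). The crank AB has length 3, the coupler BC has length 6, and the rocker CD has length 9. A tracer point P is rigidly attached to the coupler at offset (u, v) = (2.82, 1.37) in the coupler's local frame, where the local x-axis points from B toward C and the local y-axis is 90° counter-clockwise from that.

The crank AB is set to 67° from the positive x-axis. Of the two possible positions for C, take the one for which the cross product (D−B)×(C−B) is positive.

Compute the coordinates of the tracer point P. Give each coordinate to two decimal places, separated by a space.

0.11 5.71

A=(0,0), D=(4.00,0)
B = A + 3.00·(cos67°, sin67°) = (1.1722, 2.7615)
|BD| = 3.9525
circle(B,6.00) ∩ circle(D,9.00): a=-3.7163, h=4.7105
  candidates: C₊=(1.8045,8.7281) cross=18.618; C₋=(-4.7777,1.9879) cross=-18.618
  mode + wants cross > 0 → take C=(1.8045,8.7281) (cross=18.618)
ex = (C−B)/|BC| = (0.1054,0.9944); ey = (-0.9944,0.1054)
P = B + 2.82·ex + 1.37·ey = (0.1070,5.7102)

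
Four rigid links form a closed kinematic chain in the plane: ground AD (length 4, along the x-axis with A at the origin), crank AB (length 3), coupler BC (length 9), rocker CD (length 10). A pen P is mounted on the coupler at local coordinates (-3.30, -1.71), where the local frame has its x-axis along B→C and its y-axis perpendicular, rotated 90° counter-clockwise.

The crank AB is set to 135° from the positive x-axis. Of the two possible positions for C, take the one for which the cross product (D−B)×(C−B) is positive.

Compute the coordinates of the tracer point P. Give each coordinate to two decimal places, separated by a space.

-2.32 -1.59

A=(0,0), D=(4.00,0)
B = A + 3.00·(cos135°, sin135°) = (-2.1213, 2.1213)
|BD| = 6.4785
circle(B,9.00) ∩ circle(D,10.00): a=1.7728, h=8.8237
  candidates: C₊=(2.4430,9.8780) cross=57.164; C₋=(-3.3355,-6.7964) cross=-57.164
  mode + wants cross > 0 → take C=(2.4430,9.8780) (cross=57.164)
ex = (C−B)/|BC| = (0.5071,0.8619); ey = (-0.8619,0.5071)
P = B + -3.30·ex + -1.71·ey = (-2.3211,-1.5900)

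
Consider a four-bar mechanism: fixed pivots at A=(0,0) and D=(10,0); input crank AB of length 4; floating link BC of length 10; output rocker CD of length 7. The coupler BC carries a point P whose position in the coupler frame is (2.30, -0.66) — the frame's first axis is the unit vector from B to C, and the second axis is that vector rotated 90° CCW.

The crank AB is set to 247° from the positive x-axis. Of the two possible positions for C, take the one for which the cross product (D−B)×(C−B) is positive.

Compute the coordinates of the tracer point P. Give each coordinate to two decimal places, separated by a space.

0.35 -2.25

A=(0,0), D=(10.00,0)
B = A + 4.00·(cos247°, sin247°) = (-1.5629, -3.6820)
|BD| = 12.1350
circle(B,10.00) ∩ circle(D,7.00): a=8.1689, h=5.7680
  candidates: C₊=(4.4707,4.2927) cross=69.995; C₋=(7.9710,-6.6995) cross=-69.995
  mode + wants cross > 0 → take C=(4.4707,4.2927) (cross=69.995)
ex = (C−B)/|BC| = (0.6034,0.7975); ey = (-0.7975,0.6034)
P = B + 2.30·ex + -0.66·ey = (0.3511,-2.2461)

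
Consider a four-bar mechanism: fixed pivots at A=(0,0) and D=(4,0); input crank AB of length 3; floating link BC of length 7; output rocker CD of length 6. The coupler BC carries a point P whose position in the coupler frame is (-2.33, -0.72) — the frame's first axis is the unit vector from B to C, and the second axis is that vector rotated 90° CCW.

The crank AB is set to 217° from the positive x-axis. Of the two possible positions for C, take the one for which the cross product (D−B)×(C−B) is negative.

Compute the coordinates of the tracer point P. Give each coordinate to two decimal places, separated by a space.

A=(0,0), D=(4.00,0)
B = A + 3.00·(cos217°, sin217°) = (-2.3959, -1.8054)
|BD| = 6.6458
circle(B,7.00) ∩ circle(D,6.00): a=4.3010, h=5.5228
  candidates: C₊=(0.2430,4.6781) cross=36.704; C₋=(3.2437,-5.9521) cross=-36.704
  mode - wants cross < 0 → take C=(3.2437,-5.9521) (cross=-36.704)
ex = (C−B)/|BC| = (0.8057,-0.5924); ey = (0.5924,0.8057)
P = B + -2.33·ex + -0.72·ey = (-4.6996,-1.0053)

-4.70 -1.01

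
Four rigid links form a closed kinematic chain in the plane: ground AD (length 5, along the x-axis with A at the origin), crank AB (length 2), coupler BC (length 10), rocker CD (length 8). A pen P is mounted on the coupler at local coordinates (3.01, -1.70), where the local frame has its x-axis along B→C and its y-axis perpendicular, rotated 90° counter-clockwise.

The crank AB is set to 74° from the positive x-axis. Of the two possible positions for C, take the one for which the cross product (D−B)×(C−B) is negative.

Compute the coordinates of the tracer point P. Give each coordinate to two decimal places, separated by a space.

-0.34 -1.42

A=(0,0), D=(5.00,0)
B = A + 2.00·(cos74°, sin74°) = (0.5513, 1.9225)
|BD| = 4.8464
circle(B,10.00) ∩ circle(D,8.00): a=6.1373, h=7.8952
  candidates: C₊=(9.3170,6.7353) cross=38.263; C₋=(3.0531,-7.7595) cross=-38.263
  mode - wants cross < 0 → take C=(3.0531,-7.7595) (cross=-38.263)
ex = (C−B)/|BC| = (0.2502,-0.9682); ey = (0.9682,0.2502)
P = B + 3.01·ex + -1.70·ey = (-0.3416,-1.4171)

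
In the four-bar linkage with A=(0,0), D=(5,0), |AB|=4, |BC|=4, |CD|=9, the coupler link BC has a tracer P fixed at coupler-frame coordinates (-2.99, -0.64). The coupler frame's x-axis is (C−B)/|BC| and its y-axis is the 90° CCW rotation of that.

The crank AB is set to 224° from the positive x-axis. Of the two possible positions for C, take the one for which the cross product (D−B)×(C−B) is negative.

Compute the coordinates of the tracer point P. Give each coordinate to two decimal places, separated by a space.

A=(0,0), D=(5.00,0)
B = A + 4.00·(cos224°, sin224°) = (-2.8774, -2.7786)
|BD| = 8.3531
circle(B,4.00) ∩ circle(D,9.00): a=0.2857, h=3.9898
  candidates: C₊=(-3.9351,1.0790) cross=33.327; C₋=(-1.2807,-6.4461) cross=-33.327
  mode - wants cross < 0 → take C=(-1.2807,-6.4461) (cross=-33.327)
ex = (C−B)/|BC| = (0.3992,-0.9169); ey = (0.9169,0.3992)
P = B + -2.99·ex + -0.64·ey = (-4.6577,-0.2926)

-4.66 -0.29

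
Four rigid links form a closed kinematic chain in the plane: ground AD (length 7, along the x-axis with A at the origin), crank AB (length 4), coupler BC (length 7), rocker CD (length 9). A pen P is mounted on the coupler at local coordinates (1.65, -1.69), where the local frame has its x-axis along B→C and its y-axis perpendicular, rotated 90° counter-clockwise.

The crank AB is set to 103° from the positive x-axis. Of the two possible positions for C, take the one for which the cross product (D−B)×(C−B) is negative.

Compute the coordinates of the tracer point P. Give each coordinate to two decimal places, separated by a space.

A=(0,0), D=(7.00,0)
B = A + 4.00·(cos103°, sin103°) = (-0.8998, 3.8975)
|BD| = 8.8089
circle(B,7.00) ∩ circle(D,9.00): a=2.5881, h=6.5040
  candidates: C₊=(4.2989,8.5851) cross=57.293; C₋=(-1.4564,-3.0804) cross=-57.293
  mode - wants cross < 0 → take C=(-1.4564,-3.0804) (cross=-57.293)
ex = (C−B)/|BC| = (-0.0795,-0.9968); ey = (0.9968,-0.0795)
P = B + 1.65·ex + -1.69·ey = (-2.7157,2.3871)

-2.72 2.39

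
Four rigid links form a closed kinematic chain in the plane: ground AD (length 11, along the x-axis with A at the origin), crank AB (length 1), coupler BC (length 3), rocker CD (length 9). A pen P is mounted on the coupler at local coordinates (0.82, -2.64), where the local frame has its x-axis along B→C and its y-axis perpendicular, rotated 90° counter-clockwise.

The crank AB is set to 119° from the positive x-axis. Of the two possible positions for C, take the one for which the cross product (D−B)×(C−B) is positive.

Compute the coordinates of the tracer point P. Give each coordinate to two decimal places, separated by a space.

A=(0,0), D=(11.00,0)
B = A + 1.00·(cos119°, sin119°) = (-0.4848, 0.8746)
|BD| = 11.5181
circle(B,3.00) ∩ circle(D,9.00): a=2.6335, h=1.4369
  candidates: C₊=(2.2502,2.1074) cross=16.550; C₋=(2.0320,-0.7581) cross=-16.550
  mode + wants cross > 0 → take C=(2.2502,2.1074) (cross=16.550)
ex = (C−B)/|BC| = (0.9117,0.4109); ey = (-0.4109,0.9117)
P = B + 0.82·ex + -2.64·ey = (1.3476,-1.1952)

1.35 -1.20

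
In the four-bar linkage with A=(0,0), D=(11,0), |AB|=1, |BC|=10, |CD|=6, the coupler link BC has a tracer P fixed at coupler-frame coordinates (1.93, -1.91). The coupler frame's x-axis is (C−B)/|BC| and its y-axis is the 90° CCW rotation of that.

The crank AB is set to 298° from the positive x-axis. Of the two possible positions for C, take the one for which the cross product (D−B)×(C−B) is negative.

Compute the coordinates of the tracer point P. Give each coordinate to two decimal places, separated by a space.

1.23 -3.49

A=(0,0), D=(11.00,0)
B = A + 1.00·(cos298°, sin298°) = (0.4695, -0.8829)
|BD| = 10.5675
circle(B,10.00) ∩ circle(D,6.00): a=8.3119, h=5.5599
  candidates: C₊=(8.2878,5.3520) cross=58.754; C₋=(9.2169,-5.7289) cross=-58.754
  mode - wants cross < 0 → take C=(9.2169,-5.7289) (cross=-58.754)
ex = (C−B)/|BC| = (0.8747,-0.4846); ey = (0.4846,0.8747)
P = B + 1.93·ex + -1.91·ey = (1.2321,-3.4890)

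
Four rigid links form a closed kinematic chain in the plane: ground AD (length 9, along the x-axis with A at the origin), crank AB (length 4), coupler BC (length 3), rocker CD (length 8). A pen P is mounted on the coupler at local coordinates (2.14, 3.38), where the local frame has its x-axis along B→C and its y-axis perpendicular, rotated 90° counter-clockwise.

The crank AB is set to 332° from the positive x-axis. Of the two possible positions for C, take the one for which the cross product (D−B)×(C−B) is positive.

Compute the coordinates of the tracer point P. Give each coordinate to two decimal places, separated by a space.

A=(0,0), D=(9.00,0)
B = A + 4.00·(cos332°, sin332°) = (3.5318, -1.8779)
|BD| = 5.7817
circle(B,3.00) ∩ circle(D,8.00): a=-1.8656, h=2.3494
  candidates: C₊=(1.0043,-0.2618) cross=13.583; C₋=(2.5304,-4.7058) cross=-13.583
  mode + wants cross > 0 → take C=(1.0043,-0.2618) (cross=13.583)
ex = (C−B)/|BC| = (-0.8425,0.5387); ey = (-0.5387,-0.8425)
P = B + 2.14·ex + 3.38·ey = (-0.0919,-3.5727)

-0.09 -3.57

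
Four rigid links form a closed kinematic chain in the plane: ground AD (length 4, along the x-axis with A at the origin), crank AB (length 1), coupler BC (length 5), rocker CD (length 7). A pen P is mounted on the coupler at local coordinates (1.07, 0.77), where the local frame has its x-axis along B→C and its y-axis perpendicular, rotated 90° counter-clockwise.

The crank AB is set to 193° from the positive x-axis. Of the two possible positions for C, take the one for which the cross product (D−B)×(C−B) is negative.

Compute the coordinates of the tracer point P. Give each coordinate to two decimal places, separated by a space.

A=(0,0), D=(4.00,0)
B = A + 1.00·(cos193°, sin193°) = (-0.9744, -0.2250)
|BD| = 4.9795
circle(B,5.00) ∩ circle(D,7.00): a=0.0798, h=4.9994
  candidates: C₊=(-1.1205,4.7729) cross=24.894; C₋=(-0.6688,-5.2156) cross=-24.894
  mode - wants cross < 0 → take C=(-0.6688,-5.2156) (cross=-24.894)
ex = (C−B)/|BC| = (0.0611,-0.9981); ey = (0.9981,0.0611)
P = B + 1.07·ex + 0.77·ey = (-0.1404,-1.2459)

-0.14 -1.25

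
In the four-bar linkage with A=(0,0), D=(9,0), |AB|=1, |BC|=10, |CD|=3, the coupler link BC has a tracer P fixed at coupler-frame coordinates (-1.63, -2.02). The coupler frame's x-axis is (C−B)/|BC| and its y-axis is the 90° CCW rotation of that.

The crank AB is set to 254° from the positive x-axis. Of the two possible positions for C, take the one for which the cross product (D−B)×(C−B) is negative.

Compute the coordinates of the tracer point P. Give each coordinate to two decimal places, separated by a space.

-2.28 -2.62

A=(0,0), D=(9.00,0)
B = A + 1.00·(cos254°, sin254°) = (-0.2756, -0.9613)
|BD| = 9.3253
circle(B,10.00) ∩ circle(D,3.00): a=9.5418, h=2.9922
  candidates: C₊=(8.9069,2.9986) cross=27.903; C₋=(9.5238,-2.9539) cross=-27.903
  mode - wants cross < 0 → take C=(9.5238,-2.9539) (cross=-27.903)
ex = (C−B)/|BC| = (0.9799,-0.1993); ey = (0.1993,0.9799)
P = B + -1.63·ex + -2.02·ey = (-2.2755,-2.6159)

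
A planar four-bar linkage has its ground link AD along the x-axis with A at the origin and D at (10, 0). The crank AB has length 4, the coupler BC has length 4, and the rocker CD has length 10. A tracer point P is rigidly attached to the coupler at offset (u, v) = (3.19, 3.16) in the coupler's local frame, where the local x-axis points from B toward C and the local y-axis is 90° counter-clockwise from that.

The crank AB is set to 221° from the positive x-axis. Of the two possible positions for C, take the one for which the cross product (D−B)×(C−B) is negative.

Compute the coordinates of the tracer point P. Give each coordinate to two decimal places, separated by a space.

A=(0,0), D=(10.00,0)
B = A + 4.00·(cos221°, sin221°) = (-3.0188, -2.6242)
|BD| = 13.2807
circle(B,4.00) ∩ circle(D,10.00): a=3.4779, h=1.9760
  candidates: C₊=(0.0000,-0.0000) cross=26.242; C₋=(0.7809,-3.8740) cross=-26.242
  mode - wants cross < 0 → take C=(0.7809,-3.8740) (cross=-26.242)
ex = (C−B)/|BC| = (0.9499,-0.3125); ey = (0.3125,0.9499)
P = B + 3.19·ex + 3.16·ey = (0.9988,-0.6192)

1.00 -0.62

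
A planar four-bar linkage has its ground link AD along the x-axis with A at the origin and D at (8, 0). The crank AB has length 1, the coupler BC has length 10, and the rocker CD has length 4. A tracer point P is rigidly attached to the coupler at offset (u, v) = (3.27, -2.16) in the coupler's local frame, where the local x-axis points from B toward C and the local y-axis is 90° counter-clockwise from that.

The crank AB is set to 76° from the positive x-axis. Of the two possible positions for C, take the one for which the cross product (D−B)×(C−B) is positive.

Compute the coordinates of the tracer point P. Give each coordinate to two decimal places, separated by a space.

A=(0,0), D=(8.00,0)
B = A + 1.00·(cos76°, sin76°) = (0.2419, 0.9703)
|BD| = 7.8185
circle(B,10.00) ∩ circle(D,4.00): a=9.2811, h=3.7230
  candidates: C₊=(9.9133,3.5127) cross=29.108; C₋=(8.9893,-3.8757) cross=-29.108
  mode + wants cross > 0 → take C=(9.9133,3.5127) (cross=29.108)
ex = (C−B)/|BC| = (0.9671,0.2542); ey = (-0.2542,0.9671)
P = B + 3.27·ex + -2.16·ey = (3.9536,-0.2874)

3.95 -0.29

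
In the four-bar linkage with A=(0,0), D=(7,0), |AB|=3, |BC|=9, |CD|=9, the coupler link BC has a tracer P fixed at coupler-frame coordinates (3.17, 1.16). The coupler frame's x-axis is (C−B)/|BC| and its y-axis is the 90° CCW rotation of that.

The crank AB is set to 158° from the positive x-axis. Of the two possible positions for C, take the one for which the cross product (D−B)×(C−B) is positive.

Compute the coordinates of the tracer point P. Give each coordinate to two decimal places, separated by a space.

A=(0,0), D=(7.00,0)
B = A + 3.00·(cos158°, sin158°) = (-2.7816, 1.1238)
|BD| = 9.8459
circle(B,9.00) ∩ circle(D,9.00): a=4.9229, h=7.5342
  candidates: C₊=(2.9692,8.0469) cross=74.181; C₋=(1.2493,-6.9231) cross=-74.181
  mode + wants cross > 0 → take C=(2.9692,8.0469) (cross=74.181)
ex = (C−B)/|BC| = (0.6390,0.7692); ey = (-0.7692,0.6390)
P = B + 3.17·ex + 1.16·ey = (-1.6483,4.3035)

-1.65 4.30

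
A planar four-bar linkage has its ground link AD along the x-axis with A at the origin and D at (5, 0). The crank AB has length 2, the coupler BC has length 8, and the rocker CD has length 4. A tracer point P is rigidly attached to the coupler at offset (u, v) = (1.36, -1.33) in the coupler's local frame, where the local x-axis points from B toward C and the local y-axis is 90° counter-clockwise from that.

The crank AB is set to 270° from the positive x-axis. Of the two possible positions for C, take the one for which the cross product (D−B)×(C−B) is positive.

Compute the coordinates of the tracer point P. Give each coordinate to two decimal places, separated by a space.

A=(0,0), D=(5.00,0)
B = A + 2.00·(cos270°, sin270°) = (-0.0000, -2.0000)
|BD| = 5.3852
circle(B,8.00) ∩ circle(D,4.00): a=7.1493, h=3.5900
  candidates: C₊=(5.3046,3.9884) cross=19.333; C₋=(7.9712,-2.6780) cross=-19.333
  mode + wants cross > 0 → take C=(5.3046,3.9884) (cross=19.333)
ex = (C−B)/|BC| = (0.6631,0.7485); ey = (-0.7485,0.6631)
P = B + 1.36·ex + -1.33·ey = (1.8974,-1.8639)

1.90 -1.86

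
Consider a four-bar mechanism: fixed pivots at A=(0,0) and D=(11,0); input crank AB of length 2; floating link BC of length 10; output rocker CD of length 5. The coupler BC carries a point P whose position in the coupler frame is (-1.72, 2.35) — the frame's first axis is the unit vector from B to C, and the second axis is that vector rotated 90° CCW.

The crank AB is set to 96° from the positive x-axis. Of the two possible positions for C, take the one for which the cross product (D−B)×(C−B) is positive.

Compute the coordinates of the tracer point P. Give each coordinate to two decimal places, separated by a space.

-2.51 3.78

A=(0,0), D=(11.00,0)
B = A + 2.00·(cos96°, sin96°) = (-0.2091, 1.9890)
|BD| = 11.3842
circle(B,10.00) ∩ circle(D,5.00): a=8.9861, h=4.3874
  candidates: C₊=(9.4054,4.7389) cross=49.947; C₋=(7.8723,-3.9009) cross=-49.947
  mode + wants cross > 0 → take C=(9.4054,4.7389) (cross=49.947)
ex = (C−B)/|BC| = (0.9614,0.2750); ey = (-0.2750,0.9614)
P = B + -1.72·ex + 2.35·ey = (-2.5090,3.7755)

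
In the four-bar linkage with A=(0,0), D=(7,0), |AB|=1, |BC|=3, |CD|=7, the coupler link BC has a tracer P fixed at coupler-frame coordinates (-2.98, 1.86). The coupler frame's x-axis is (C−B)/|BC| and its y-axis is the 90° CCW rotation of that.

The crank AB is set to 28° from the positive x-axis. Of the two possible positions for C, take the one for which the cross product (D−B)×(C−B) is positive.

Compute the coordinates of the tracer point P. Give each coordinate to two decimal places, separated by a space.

-1.01 -2.49

A=(0,0), D=(7.00,0)
B = A + 1.00·(cos28°, sin28°) = (0.8829, 0.4695)
|BD| = 6.1350
circle(B,3.00) ∩ circle(D,7.00): a=-0.1924, h=2.9938
  candidates: C₊=(0.9202,3.4692) cross=18.367; C₋=(0.4620,-2.5008) cross=-18.367
  mode + wants cross > 0 → take C=(0.9202,3.4692) (cross=18.367)
ex = (C−B)/|BC| = (0.0124,0.9999); ey = (-0.9999,0.0124)
P = B + -2.98·ex + 1.86·ey = (-1.0139,-2.4872)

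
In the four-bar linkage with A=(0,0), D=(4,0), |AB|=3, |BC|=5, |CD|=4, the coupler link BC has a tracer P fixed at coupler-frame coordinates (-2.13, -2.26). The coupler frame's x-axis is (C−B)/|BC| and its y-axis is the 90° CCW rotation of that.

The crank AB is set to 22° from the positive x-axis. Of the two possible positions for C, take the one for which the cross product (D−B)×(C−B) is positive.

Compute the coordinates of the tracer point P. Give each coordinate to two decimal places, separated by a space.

A=(0,0), D=(4.00,0)
B = A + 3.00·(cos22°, sin22°) = (2.7816, 1.1238)
|BD| = 1.6576
circle(B,5.00) ∩ circle(D,4.00): a=3.5436, h=3.5275
  candidates: C₊=(7.7779,1.3143) cross=5.847; C₋=(2.9948,-3.8716) cross=-5.847
  mode + wants cross > 0 → take C=(7.7779,1.3143) (cross=5.847)
ex = (C−B)/|BC| = (0.9993,0.0381); ey = (-0.0381,0.9993)
P = B + -2.13·ex + -2.26·ey = (0.7392,-1.2157)

0.74 -1.22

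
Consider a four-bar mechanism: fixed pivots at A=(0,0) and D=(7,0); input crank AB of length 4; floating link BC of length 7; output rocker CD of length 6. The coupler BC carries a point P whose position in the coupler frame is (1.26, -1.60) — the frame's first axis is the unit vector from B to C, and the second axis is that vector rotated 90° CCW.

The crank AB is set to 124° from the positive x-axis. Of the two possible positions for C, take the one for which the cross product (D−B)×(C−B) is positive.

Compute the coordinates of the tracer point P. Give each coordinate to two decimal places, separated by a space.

A=(0,0), D=(7.00,0)
B = A + 4.00·(cos124°, sin124°) = (-2.2368, 3.3162)
|BD| = 9.8140
circle(B,7.00) ∩ circle(D,6.00): a=5.5693, h=4.2406
  candidates: C₊=(4.4379,5.4254) cross=41.617; C₋=(1.5721,-2.5569) cross=-41.617
  mode + wants cross > 0 → take C=(4.4379,5.4254) (cross=41.617)
ex = (C−B)/|BC| = (0.9535,0.3013); ey = (-0.3013,0.9535)
P = B + 1.26·ex + -1.60·ey = (-0.5532,2.1702)

-0.55 2.17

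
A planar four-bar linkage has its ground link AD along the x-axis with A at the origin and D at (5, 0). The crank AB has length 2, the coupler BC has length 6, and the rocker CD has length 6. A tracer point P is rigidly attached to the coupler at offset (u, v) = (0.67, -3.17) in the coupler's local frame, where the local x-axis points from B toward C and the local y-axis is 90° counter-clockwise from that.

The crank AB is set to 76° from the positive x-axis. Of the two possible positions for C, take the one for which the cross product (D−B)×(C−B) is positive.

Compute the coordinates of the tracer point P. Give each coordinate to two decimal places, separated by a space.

A=(0,0), D=(5.00,0)
B = A + 2.00·(cos76°, sin76°) = (0.4838, 1.9406)
|BD| = 4.9154
circle(B,6.00) ∩ circle(D,6.00): a=2.4577, h=5.4735
  candidates: C₊=(4.9028,5.9992) cross=26.905; C₋=(0.5810,-4.0586) cross=-26.905
  mode + wants cross > 0 → take C=(4.9028,5.9992) (cross=26.905)
ex = (C−B)/|BC| = (0.7365,0.6764); ey = (-0.6764,0.7365)
P = B + 0.67·ex + -3.17·ey = (3.1216,0.0591)

3.12 0.06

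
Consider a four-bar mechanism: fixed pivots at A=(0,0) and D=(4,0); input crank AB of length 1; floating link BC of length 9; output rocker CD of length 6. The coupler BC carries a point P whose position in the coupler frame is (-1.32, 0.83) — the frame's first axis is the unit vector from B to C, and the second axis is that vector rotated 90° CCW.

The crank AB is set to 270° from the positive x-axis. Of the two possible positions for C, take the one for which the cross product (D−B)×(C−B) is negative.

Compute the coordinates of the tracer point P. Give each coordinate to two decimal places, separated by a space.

A=(0,0), D=(4.00,0)
B = A + 1.00·(cos270°, sin270°) = (-0.0000, -1.0000)
|BD| = 4.1231
circle(B,9.00) ∩ circle(D,6.00): a=7.5186, h=4.9468
  candidates: C₊=(6.0943,5.6226) cross=20.396; C₋=(8.4939,-3.9755) cross=-20.396
  mode - wants cross < 0 → take C=(8.4939,-3.9755) (cross=-20.396)
ex = (C−B)/|BC| = (0.9438,-0.3306); ey = (0.3306,0.9438)
P = B + -1.32·ex + 0.83·ey = (-0.9714,0.2197)

-0.97 0.22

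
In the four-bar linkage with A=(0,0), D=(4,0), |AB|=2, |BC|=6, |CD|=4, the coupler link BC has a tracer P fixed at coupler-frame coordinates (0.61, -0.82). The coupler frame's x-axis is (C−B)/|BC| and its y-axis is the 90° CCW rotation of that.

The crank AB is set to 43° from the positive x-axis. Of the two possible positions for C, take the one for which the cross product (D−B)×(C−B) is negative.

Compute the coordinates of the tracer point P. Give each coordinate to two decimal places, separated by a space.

A=(0,0), D=(4.00,0)
B = A + 2.00·(cos43°, sin43°) = (1.4627, 1.3640)
|BD| = 2.8807
circle(B,6.00) ∩ circle(D,4.00): a=4.9117, h=3.4460
  candidates: C₊=(7.4206,2.0735) cross=9.927; C₋=(4.1573,-3.9969) cross=-9.927
  mode - wants cross < 0 → take C=(4.1573,-3.9969) (cross=-9.927)
ex = (C−B)/|BC| = (0.4491,-0.8935); ey = (0.8935,0.4491)
P = B + 0.61·ex + -0.82·ey = (1.0040,0.4507)

1.00 0.45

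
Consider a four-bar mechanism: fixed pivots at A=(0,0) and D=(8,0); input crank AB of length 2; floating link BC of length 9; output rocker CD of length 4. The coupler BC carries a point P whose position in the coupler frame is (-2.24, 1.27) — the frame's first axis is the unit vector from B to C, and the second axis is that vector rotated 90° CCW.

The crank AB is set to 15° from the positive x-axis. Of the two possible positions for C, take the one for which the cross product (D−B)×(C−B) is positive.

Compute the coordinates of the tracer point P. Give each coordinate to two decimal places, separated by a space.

-0.58 1.10

A=(0,0), D=(8.00,0)
B = A + 2.00·(cos15°, sin15°) = (1.9319, 0.5176)
|BD| = 6.0902
circle(B,9.00) ∩ circle(D,4.00): a=8.3815, h=3.2787
  candidates: C₊=(10.5617,3.0720) cross=19.968; C₋=(10.0044,-3.4616) cross=-19.968
  mode + wants cross > 0 → take C=(10.5617,3.0720) (cross=19.968)
ex = (C−B)/|BC| = (0.9589,0.2838); ey = (-0.2838,0.9589)
P = B + -2.24·ex + 1.27·ey = (-0.5765,1.0996)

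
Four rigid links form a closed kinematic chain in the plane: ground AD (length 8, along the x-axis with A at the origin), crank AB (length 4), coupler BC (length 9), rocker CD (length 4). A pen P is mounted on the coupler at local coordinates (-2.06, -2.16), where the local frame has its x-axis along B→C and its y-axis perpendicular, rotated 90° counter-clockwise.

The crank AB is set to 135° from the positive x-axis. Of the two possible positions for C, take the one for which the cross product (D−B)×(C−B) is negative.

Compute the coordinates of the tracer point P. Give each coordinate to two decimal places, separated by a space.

A=(0,0), D=(8.00,0)
B = A + 4.00·(cos135°, sin135°) = (-2.8284, 2.8284)
|BD| = 11.1917
circle(B,9.00) ∩ circle(D,4.00): a=8.4998, h=2.9586
  candidates: C₊=(6.1432,3.5429) cross=33.112; C₋=(4.6477,-2.1823) cross=-33.112
  mode - wants cross < 0 → take C=(4.6477,-2.1823) (cross=-33.112)
ex = (C−B)/|BC| = (0.8307,-0.5567); ey = (0.5567,0.8307)
P = B + -2.06·ex + -2.16·ey = (-5.7422,2.1810)

-5.74 2.18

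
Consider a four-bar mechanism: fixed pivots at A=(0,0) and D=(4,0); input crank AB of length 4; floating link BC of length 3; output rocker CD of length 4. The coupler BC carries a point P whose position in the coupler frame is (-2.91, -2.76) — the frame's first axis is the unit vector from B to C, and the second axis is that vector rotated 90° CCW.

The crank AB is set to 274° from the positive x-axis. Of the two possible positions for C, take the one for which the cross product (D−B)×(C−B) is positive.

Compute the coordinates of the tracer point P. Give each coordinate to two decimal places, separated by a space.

3.18 -6.76

A=(0,0), D=(4.00,0)
B = A + 4.00·(cos274°, sin274°) = (0.2790, -3.9903)
|BD| = 5.4560
circle(B,3.00) ∩ circle(D,4.00): a=2.0865, h=2.1556
  candidates: C₊=(0.1255,-0.9942) cross=11.761; C₋=(3.2785,-3.9344) cross=-11.761
  mode + wants cross > 0 → take C=(0.1255,-0.9942) (cross=11.761)
ex = (C−B)/|BC| = (-0.0512,0.9987); ey = (-0.9987,-0.0512)
P = B + -2.91·ex + -2.76·ey = (3.1843,-6.7552)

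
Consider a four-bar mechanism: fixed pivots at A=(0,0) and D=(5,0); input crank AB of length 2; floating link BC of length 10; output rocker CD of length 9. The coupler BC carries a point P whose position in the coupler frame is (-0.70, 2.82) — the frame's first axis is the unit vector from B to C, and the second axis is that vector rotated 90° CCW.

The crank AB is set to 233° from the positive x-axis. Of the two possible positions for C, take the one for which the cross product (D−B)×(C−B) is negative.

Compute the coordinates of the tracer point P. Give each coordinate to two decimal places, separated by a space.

0.41 0.82

A=(0,0), D=(5.00,0)
B = A + 2.00·(cos233°, sin233°) = (-1.2036, -1.5973)
|BD| = 6.4060
circle(B,10.00) ∩ circle(D,9.00): a=4.6860, h=8.8341
  candidates: C₊=(1.1316,8.1262) cross=56.591; C₋=(5.5371,-8.9840) cross=-56.591
  mode - wants cross < 0 → take C=(5.5371,-8.9840) (cross=-56.591)
ex = (C−B)/|BC| = (0.6741,-0.7387); ey = (0.7387,0.6741)
P = B + -0.70·ex + 2.82·ey = (0.4076,0.8207)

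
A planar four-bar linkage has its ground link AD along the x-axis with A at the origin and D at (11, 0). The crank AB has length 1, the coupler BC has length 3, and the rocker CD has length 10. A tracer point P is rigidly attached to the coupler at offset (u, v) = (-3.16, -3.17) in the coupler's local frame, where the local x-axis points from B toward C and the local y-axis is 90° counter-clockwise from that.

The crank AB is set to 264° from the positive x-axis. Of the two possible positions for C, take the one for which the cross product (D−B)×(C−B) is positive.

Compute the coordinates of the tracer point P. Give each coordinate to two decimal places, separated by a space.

A=(0,0), D=(11.00,0)
B = A + 1.00·(cos264°, sin264°) = (-0.1045, -0.9945)
|BD| = 11.1490
circle(B,3.00) ∩ circle(D,10.00): a=1.4934, h=2.6019
  candidates: C₊=(1.1508,1.7302) cross=29.008; C₋=(1.6150,-3.4528) cross=-29.008
  mode + wants cross > 0 → take C=(1.1508,1.7302) (cross=29.008)
ex = (C−B)/|BC| = (0.4184,0.9082); ey = (-0.9082,0.4184)
P = B + -3.16·ex + -3.17·ey = (1.4523,-5.1910)

1.45 -5.19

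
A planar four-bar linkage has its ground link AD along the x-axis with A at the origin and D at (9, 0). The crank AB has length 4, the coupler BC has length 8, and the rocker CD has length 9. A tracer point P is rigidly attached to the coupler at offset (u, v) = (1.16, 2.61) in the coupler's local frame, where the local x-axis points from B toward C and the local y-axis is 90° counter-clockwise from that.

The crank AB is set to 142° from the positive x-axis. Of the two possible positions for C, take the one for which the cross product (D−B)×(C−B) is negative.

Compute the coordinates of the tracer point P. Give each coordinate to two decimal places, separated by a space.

A=(0,0), D=(9.00,0)
B = A + 4.00·(cos142°, sin142°) = (-3.1520, 2.4626)
|BD| = 12.3991
circle(B,8.00) ∩ circle(D,9.00): a=5.5140, h=5.7962
  candidates: C₊=(3.4033,7.0482) cross=71.867; C₋=(1.1009,-4.3132) cross=-71.867
  mode - wants cross < 0 → take C=(1.1009,-4.3132) (cross=-71.867)
ex = (C−B)/|BC| = (0.5316,-0.8470); ey = (0.8470,0.5316)
P = B + 1.16·ex + 2.61·ey = (-0.3247,2.8677)

-0.32 2.87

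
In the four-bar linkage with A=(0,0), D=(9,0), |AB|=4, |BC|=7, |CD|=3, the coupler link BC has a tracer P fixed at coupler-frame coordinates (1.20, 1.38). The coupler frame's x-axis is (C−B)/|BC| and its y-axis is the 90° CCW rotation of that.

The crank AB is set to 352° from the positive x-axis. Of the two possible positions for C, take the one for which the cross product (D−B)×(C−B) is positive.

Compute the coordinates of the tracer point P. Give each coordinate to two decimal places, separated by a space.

4.36 1.23

A=(0,0), D=(9.00,0)
B = A + 4.00·(cos352°, sin352°) = (3.9611, -0.5567)
|BD| = 5.0696
circle(B,7.00) ∩ circle(D,3.00): a=6.4799, h=2.6478
  candidates: C₊=(10.1110,2.7867) cross=13.423; C₋=(10.6925,-2.4770) cross=-13.423
  mode + wants cross > 0 → take C=(10.1110,2.7867) (cross=13.423)
ex = (C−B)/|BC| = (0.8786,0.4776); ey = (-0.4776,0.8786)
P = B + 1.20·ex + 1.38·ey = (4.3562,1.2289)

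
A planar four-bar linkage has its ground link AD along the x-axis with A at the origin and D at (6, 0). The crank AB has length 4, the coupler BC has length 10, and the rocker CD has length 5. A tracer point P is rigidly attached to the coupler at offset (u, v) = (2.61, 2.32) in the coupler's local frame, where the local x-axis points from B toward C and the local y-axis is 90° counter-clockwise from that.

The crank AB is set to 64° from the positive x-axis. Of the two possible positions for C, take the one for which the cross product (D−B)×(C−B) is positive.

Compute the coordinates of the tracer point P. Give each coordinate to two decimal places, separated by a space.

A=(0,0), D=(6.00,0)
B = A + 4.00·(cos64°, sin64°) = (1.7535, 3.5952)
|BD| = 5.5640
circle(B,10.00) ∩ circle(D,5.00): a=9.5217, h=3.0555
  candidates: C₊=(10.9949,-0.2253) cross=17.001; C₋=(7.0463,-4.8893) cross=-17.001
  mode + wants cross > 0 → take C=(10.9949,-0.2253) (cross=17.001)
ex = (C−B)/|BC| = (0.9241,-0.3820); ey = (0.3820,0.9241)
P = B + 2.61·ex + 2.32·ey = (5.0518,4.7421)

5.05 4.74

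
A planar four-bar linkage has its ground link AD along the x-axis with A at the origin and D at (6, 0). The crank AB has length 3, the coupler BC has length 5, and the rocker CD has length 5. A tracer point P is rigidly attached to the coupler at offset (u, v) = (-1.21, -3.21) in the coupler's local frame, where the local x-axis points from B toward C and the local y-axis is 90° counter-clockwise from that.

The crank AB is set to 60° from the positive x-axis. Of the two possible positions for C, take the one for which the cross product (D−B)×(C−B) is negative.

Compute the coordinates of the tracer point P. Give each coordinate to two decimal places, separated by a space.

-1.74 3.73

A=(0,0), D=(6.00,0)
B = A + 3.00·(cos60°, sin60°) = (1.5000, 2.5981)
|BD| = 5.1962
circle(B,5.00) ∩ circle(D,5.00): a=2.5981, h=4.2720
  candidates: C₊=(5.8860,4.9987) cross=22.198; C₋=(1.6140,-2.4006) cross=-22.198
  mode - wants cross < 0 → take C=(1.6140,-2.4006) (cross=-22.198)
ex = (C−B)/|BC| = (0.0228,-0.9997); ey = (0.9997,0.0228)
P = B + -1.21·ex + -3.21·ey = (-1.7368,3.7346)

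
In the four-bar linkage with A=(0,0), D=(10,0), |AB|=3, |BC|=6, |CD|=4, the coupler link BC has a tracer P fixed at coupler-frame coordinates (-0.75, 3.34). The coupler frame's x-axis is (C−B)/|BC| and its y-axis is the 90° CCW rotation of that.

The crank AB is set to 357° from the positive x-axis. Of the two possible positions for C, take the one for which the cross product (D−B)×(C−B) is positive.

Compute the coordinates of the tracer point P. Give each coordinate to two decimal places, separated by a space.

A=(0,0), D=(10.00,0)
B = A + 3.00·(cos357°, sin357°) = (2.9959, -0.1570)
|BD| = 7.0059
circle(B,6.00) ∩ circle(D,4.00): a=4.9303, h=3.4194
  candidates: C₊=(7.8483,3.3720) cross=23.956; C₋=(8.0016,-3.4650) cross=-23.956
  mode + wants cross > 0 → take C=(7.8483,3.3720) (cross=23.956)
ex = (C−B)/|BC| = (0.8087,0.5882); ey = (-0.5882,0.8087)
P = B + -0.75·ex + 3.34·ey = (0.4249,2.1031)

0.42 2.10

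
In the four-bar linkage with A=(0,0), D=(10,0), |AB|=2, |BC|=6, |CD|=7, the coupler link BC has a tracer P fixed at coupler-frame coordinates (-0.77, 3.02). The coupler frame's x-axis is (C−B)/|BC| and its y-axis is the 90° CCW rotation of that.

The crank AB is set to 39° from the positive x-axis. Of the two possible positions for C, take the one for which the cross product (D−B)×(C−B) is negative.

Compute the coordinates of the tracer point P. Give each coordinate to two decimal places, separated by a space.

A=(0,0), D=(10.00,0)
B = A + 2.00·(cos39°, sin39°) = (1.5543, 1.2586)
|BD| = 8.5390
circle(B,6.00) ∩ circle(D,7.00): a=3.5083, h=4.8674
  candidates: C₊=(5.7417,5.5558) cross=41.563; C₋=(4.3068,-4.0728) cross=-41.563
  mode - wants cross < 0 → take C=(4.3068,-4.0728) (cross=-41.563)
ex = (C−B)/|BC| = (0.4587,-0.8886); ey = (0.8886,0.4587)
P = B + -0.77·ex + 3.02·ey = (3.8845,3.3283)

3.88 3.33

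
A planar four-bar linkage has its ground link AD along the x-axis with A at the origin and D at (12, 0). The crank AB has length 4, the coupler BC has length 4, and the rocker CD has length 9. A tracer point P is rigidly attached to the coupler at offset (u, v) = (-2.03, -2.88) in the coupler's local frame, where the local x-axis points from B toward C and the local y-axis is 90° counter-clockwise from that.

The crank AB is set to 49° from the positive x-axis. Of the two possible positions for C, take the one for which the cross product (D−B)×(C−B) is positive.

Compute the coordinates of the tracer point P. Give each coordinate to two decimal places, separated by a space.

3.42 -0.41

A=(0,0), D=(12.00,0)
B = A + 4.00·(cos49°, sin49°) = (2.6242, 3.0188)
|BD| = 9.8498
circle(B,4.00) ∩ circle(D,9.00): a=1.6253, h=3.6549
  candidates: C₊=(5.2915,5.9997) cross=36.000; C₋=(3.0512,-0.9583) cross=-36.000
  mode + wants cross > 0 → take C=(5.2915,5.9997) (cross=36.000)
ex = (C−B)/|BC| = (0.6668,0.7452); ey = (-0.7452,0.6668)
P = B + -2.03·ex + -2.88·ey = (3.4168,-0.4144)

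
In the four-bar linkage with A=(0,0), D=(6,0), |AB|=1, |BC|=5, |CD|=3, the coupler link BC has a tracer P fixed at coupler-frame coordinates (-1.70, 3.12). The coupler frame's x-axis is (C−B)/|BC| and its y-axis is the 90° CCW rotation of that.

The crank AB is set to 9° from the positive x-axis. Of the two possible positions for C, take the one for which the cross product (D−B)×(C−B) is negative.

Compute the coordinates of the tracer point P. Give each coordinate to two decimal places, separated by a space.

A=(0,0), D=(6.00,0)
B = A + 1.00·(cos9°, sin9°) = (0.9877, 0.1564)
|BD| = 5.0148
circle(B,5.00) ∩ circle(D,3.00): a=4.1027, h=2.8580
  candidates: C₊=(5.1775,2.8851) cross=14.332; C₋=(4.9992,-2.8281) cross=-14.332
  mode - wants cross < 0 → take C=(4.9992,-2.8281) (cross=-14.332)
ex = (C−B)/|BC| = (0.8023,-0.5969); ey = (0.5969,0.8023)
P = B + -1.70·ex + 3.12·ey = (1.4862,3.6744)

1.49 3.67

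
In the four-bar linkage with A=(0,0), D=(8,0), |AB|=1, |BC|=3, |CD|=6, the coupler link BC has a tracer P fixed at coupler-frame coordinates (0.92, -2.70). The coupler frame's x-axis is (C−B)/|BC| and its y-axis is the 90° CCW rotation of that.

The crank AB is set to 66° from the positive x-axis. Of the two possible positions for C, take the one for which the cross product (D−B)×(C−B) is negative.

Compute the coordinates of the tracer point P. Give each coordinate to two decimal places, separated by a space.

A=(0,0), D=(8.00,0)
B = A + 1.00·(cos66°, sin66°) = (0.4067, 0.9135)
|BD| = 7.6480
circle(B,3.00) ∩ circle(D,6.00): a=2.0588, h=2.1820
  candidates: C₊=(2.7115,2.8340) cross=16.688; C₋=(2.1902,-1.4988) cross=-16.688
  mode - wants cross < 0 → take C=(2.1902,-1.4988) (cross=-16.688)
ex = (C−B)/|BC| = (0.5945,-0.8041); ey = (0.8041,0.5945)
P = B + 0.92·ex + -2.70·ey = (-1.2174,-1.4314)

-1.22 -1.43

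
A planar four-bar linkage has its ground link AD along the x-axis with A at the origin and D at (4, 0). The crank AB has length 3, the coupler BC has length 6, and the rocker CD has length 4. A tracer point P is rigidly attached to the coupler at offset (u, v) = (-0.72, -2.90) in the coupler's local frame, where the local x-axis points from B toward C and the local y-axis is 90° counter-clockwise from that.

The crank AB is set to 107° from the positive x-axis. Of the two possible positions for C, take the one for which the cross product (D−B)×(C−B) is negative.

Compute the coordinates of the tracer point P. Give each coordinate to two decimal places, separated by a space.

-3.85 2.58

A=(0,0), D=(4.00,0)
B = A + 3.00·(cos107°, sin107°) = (-0.8771, 2.8689)
|BD| = 5.6583
circle(B,6.00) ∩ circle(D,4.00): a=4.5965, h=3.8565
  candidates: C₊=(5.0401,3.8624) cross=21.821; C₋=(1.1294,-2.7856) cross=-21.821
  mode - wants cross < 0 → take C=(1.1294,-2.7856) (cross=-21.821)
ex = (C−B)/|BC| = (0.3344,-0.9424); ey = (0.9424,0.3344)
P = B + -0.72·ex + -2.90·ey = (-3.8509,2.5776)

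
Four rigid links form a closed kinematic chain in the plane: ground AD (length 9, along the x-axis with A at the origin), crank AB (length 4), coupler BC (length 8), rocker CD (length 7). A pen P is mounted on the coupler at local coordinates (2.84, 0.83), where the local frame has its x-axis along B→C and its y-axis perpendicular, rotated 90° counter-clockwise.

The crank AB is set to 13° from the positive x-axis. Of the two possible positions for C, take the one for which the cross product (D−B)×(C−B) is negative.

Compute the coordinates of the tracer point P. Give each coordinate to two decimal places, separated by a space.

5.66 -1.48

A=(0,0), D=(9.00,0)
B = A + 4.00·(cos13°, sin13°) = (3.8975, 0.8998)
|BD| = 5.1813
circle(B,8.00) ∩ circle(D,7.00): a=4.0382, h=6.9060
  candidates: C₊=(9.0736,6.9996) cross=35.782; C₋=(6.6749,-6.6026) cross=-35.782
  mode - wants cross < 0 → take C=(6.6749,-6.6026) (cross=-35.782)
ex = (C−B)/|BC| = (0.3472,-0.9378); ey = (0.9378,0.3472)
P = B + 2.84·ex + 0.83·ey = (5.6618,-1.4754)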